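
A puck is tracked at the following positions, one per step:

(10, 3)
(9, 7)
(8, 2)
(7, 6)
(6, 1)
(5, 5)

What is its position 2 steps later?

The moves between consecutive positions are (-1, +4), (-1, -5), (-1, +4), (-1, -5), (-1, +4); they repeat the 2-cycle [(-1, +4), (-1, -5)].
step 6: apply (-1, -5) → (4, 0)
step 7: apply (-1, +4) → (3, 4)

(3, 4)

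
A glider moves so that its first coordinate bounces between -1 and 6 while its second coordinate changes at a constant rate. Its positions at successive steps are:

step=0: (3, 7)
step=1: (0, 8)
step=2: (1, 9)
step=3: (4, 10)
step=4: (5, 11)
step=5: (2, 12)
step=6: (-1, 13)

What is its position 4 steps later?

The first coordinate travels 3 per step and bounces off the walls at -1 and 6.
  step 7: -1 → 2
  step 8: 2 → 5
  step 9: 5 → 4
  step 10: 4 → 1
The second coordinate changes by +1 each step: at step 10 it is 17.

(1, 17)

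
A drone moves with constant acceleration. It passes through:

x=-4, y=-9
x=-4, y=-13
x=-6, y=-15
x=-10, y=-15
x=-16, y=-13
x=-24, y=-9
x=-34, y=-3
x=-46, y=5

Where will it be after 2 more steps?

x=-76, y=27

First differences are (+0, -4), (-2, -2), (-4, +0), (-6, +2), (-8, +4), (-10, +6), (-12, +8); their common second difference is (-2, +2) (constant acceleration).
step 8: x=-46, y=5 + (-14, +10) → x=-60, y=15
step 9: x=-60, y=15 + (-16, +12) → x=-76, y=27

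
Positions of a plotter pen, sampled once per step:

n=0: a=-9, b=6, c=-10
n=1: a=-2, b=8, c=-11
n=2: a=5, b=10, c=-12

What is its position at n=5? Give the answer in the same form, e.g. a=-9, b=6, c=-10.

a=26, b=16, c=-15

Constant displacement of (+7, +2, -1) per step.
step 3: a=5, b=10, c=-12 + (+7, +2, -1) → a=12, b=12, c=-13
step 4: a=12, b=12, c=-13 + (+7, +2, -1) → a=19, b=14, c=-14
step 5: a=19, b=14, c=-14 + (+7, +2, -1) → a=26, b=16, c=-15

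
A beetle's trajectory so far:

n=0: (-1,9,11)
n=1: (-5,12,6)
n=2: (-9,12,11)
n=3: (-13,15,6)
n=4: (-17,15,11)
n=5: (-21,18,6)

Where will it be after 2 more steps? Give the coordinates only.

Differencing gives (-4,+3,-5), (-4,+0,+5), (-4,+3,-5), (-4,+0,+5), (-4,+3,-5). This is the pattern (-4,+3,-5), (-4,+0,+5) repeated.
step 6: apply (-4,+0,+5) → (-25,18,11)
step 7: apply (-4,+3,-5) → (-29,21,6)

(-29,21,6)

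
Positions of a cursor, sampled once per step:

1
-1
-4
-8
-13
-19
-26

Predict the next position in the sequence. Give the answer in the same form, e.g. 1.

-34

Taking differences between consecutive positions: -2, -3, -4, -5, -6, -7. These grow by -1 each step.
step 7: -26 − 8 → -34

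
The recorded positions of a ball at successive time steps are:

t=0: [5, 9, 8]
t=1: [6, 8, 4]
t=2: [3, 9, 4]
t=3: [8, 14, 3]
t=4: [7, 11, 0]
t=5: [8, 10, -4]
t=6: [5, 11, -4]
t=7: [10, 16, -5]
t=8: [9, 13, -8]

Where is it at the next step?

The moves between consecutive positions are [+1, -1, -4], [-3, +1, +0], [+5, +5, -1], [-1, -3, -3], [+1, -1, -4], [-3, +1, +0], [+5, +5, -1], [-1, -3, -3]; they repeat the 4-cycle [[+1, -1, -4], [-3, +1, +0], [+5, +5, -1], [-1, -3, -3]].
step 9: apply [+1, -1, -4] → [10, 12, -12]

[10, 12, -12]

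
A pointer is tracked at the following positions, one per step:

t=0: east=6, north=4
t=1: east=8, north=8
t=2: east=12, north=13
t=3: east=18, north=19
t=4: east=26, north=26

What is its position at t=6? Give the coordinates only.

east=48, north=43

First differences are (+2, +4), (+4, +5), (+6, +6), (+8, +7); their common second difference is (+2, +1) (constant acceleration).
step 5: east=26, north=26 + (+10, +8) → east=36, north=34
step 6: east=36, north=34 + (+12, +9) → east=48, north=43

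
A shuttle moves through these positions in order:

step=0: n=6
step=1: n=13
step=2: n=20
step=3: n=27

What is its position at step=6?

Constant displacement of +7 per step.
step 4: 27 + 7 → n=34
step 5: 34 + 7 → n=41
step 6: 41 + 7 → n=48

n=48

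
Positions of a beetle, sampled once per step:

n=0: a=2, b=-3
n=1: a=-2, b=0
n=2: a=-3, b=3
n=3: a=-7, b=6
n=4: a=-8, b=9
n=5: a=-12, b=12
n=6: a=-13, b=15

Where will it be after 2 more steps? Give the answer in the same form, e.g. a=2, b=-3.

The moves between consecutive positions are (-4,+3), (-1,+3), (-4,+3), (-1,+3), (-4,+3), (-1,+3); they repeat the 2-cycle [(-4,+3), (-1,+3)].
step 7: apply (-4,+3) → a=-17, b=18
step 8: apply (-1,+3) → a=-18, b=21

a=-18, b=21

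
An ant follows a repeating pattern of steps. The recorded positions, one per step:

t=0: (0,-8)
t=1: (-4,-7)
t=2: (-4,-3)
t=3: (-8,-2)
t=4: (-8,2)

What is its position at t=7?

(-16,8)

Step-to-step displacements: (-4,+1), (+0,+4), (-4,+1), (+0,+4) — a repeating cycle of length 2.
step 5: apply (-4,+1) → (-12,3)
step 6: apply (+0,+4) → (-12,7)
step 7: apply (-4,+1) → (-16,8)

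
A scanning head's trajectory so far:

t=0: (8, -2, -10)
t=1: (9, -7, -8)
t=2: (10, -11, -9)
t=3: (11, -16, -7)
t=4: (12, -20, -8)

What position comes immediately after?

(13, -25, -6)

The moves between consecutive positions are (+1, -5, +2), (+1, -4, -1), (+1, -5, +2), (+1, -4, -1); they repeat the 2-cycle [(+1, -5, +2), (+1, -4, -1)].
step 5: apply (+1, -5, +2) → (13, -25, -6)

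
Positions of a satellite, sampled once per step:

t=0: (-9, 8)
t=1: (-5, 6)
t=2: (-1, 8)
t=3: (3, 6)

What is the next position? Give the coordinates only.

(7, 8)

First: linear, +4 per step → 7 at step 4.
Second: cycles through 8, 6 every 2 steps. Step 4 lands at position 0 of the cycle → 8.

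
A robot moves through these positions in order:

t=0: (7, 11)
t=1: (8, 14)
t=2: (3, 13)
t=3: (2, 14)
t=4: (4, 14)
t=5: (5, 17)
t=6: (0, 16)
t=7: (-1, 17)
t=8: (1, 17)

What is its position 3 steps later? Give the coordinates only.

(-4, 20)

Differencing gives (+1, +3), (-5, -1), (-1, +1), (+2, +0), (+1, +3), (-5, -1), (-1, +1), (+2, +0). This is the pattern (+1, +3), (-5, -1), (-1, +1), (+2, +0) repeated.
step 9: apply (+1, +3) → (2, 20)
step 10: apply (-5, -1) → (-3, 19)
step 11: apply (-1, +1) → (-4, 20)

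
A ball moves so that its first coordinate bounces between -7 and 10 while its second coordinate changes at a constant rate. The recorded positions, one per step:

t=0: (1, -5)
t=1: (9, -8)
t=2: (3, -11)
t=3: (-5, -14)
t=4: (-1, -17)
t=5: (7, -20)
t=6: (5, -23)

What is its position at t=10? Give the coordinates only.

(7, -35)

The first coordinate travels 8 per step and bounces off the walls at -7 and 10.
  step 7: 5 → -3
  step 8: -3 → -3
  step 9: -3 → 5
  step 10: 5 → 7
The second coordinate changes by -3 each step: at step 10 it is -35.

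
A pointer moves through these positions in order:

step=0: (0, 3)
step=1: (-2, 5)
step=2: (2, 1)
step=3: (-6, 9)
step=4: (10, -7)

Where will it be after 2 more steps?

Step-to-step displacements: (-2, +2), (+4, -4), (-8, +8), (+16, -16); each is -2× the previous.
step 5: (10, -7) + (-32, +32) → (-22, 25)
step 6: (-22, 25) + (+64, -64) → (42, -39)

(42, -39)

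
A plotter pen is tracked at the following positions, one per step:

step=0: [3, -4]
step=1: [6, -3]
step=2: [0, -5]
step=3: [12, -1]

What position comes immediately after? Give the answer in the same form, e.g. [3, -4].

Consecutive displacements [+3, +1], [-6, -2], [+12, +4] scale by a factor of -2 each step.
step 4: [12, -1] + [-24, -8] → [-12, -9]

[-12, -9]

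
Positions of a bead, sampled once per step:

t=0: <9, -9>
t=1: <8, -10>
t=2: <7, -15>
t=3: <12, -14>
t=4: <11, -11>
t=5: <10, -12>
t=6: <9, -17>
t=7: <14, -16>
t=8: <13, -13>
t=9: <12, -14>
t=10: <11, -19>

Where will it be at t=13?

<14, -16>

Differencing gives <-1, -1>, <-1, -5>, <+5, +1>, <-1, +3>, <-1, -1>, <-1, -5>, <+5, +1>, <-1, +3>, <-1, -1>, <-1, -5>. This is the pattern <-1, -1>, <-1, -5>, <+5, +1>, <-1, +3> repeated.
step 11: apply <+5, +1> → <16, -18>
step 12: apply <-1, +3> → <15, -15>
step 13: apply <-1, -1> → <14, -16>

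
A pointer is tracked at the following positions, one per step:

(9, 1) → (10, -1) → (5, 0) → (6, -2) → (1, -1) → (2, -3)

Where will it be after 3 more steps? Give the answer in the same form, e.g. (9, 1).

Step-to-step displacements: (+1, -2), (-5, +1), (+1, -2), (-5, +1), (+1, -2) — a repeating cycle of length 2.
step 6: apply (-5, +1) → (-3, -2)
step 7: apply (+1, -2) → (-2, -4)
step 8: apply (-5, +1) → (-7, -3)

(-7, -3)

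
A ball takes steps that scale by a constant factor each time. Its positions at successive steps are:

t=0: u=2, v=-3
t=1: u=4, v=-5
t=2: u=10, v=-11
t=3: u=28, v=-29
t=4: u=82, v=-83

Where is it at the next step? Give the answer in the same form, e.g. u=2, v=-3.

u=244, v=-245

Consecutive displacements (+2,-2), (+6,-6), (+18,-18), (+54,-54) scale by a factor of 3 each step.
step 5: u=82, v=-83 + (+162,-162) → u=244, v=-245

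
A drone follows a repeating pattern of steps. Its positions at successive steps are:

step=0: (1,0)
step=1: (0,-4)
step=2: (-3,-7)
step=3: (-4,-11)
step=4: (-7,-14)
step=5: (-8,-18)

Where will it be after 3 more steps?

The moves between consecutive positions are (-1,-4), (-3,-3), (-1,-4), (-3,-3), (-1,-4); they repeat the 2-cycle [(-1,-4), (-3,-3)].
step 6: apply (-3,-3) → (-11,-21)
step 7: apply (-1,-4) → (-12,-25)
step 8: apply (-3,-3) → (-15,-28)

(-15,-28)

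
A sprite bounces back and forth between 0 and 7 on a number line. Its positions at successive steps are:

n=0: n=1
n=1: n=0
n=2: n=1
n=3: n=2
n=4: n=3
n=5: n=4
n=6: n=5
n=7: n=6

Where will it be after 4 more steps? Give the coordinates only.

The value reflects between 0 and 7, moving 1 per step.
  step 8: 6 → 7
  step 9: 7 → 6
  step 10: 6 → 5
  step 11: 5 → 4

n=4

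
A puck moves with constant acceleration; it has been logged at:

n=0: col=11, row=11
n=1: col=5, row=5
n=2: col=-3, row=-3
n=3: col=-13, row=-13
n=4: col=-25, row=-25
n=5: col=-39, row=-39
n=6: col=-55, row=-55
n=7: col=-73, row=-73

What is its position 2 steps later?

Successive displacements: (-6, -6), (-8, -8), (-10, -10), (-12, -12), (-14, -14), (-16, -16), (-18, -18) — each changes by (-2, -2).
step 8: col=-73, row=-73 + (-20, -20) → col=-93, row=-93
step 9: col=-93, row=-93 + (-22, -22) → col=-115, row=-115

col=-115, row=-115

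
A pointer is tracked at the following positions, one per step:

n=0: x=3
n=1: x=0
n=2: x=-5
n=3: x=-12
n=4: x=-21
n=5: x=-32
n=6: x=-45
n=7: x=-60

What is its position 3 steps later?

x=-117

Successive displacements: -3, -5, -7, -9, -11, -13, -15 — each changes by -2.
step 8: -60 − 17 → x=-77
step 9: -77 − 19 → x=-96
step 10: -96 − 21 → x=-117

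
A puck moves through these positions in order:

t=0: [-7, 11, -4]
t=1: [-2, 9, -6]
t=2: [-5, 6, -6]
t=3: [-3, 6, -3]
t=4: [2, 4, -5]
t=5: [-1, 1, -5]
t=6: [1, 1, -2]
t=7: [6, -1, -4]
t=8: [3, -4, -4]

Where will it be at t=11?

Differencing gives [+5, -2, -2], [-3, -3, +0], [+2, +0, +3], [+5, -2, -2], [-3, -3, +0], [+2, +0, +3], [+5, -2, -2], [-3, -3, +0]. This is the pattern [+5, -2, -2], [-3, -3, +0], [+2, +0, +3] repeated.
step 9: apply [+2, +0, +3] → [5, -4, -1]
step 10: apply [+5, -2, -2] → [10, -6, -3]
step 11: apply [-3, -3, +0] → [7, -9, -3]

[7, -9, -3]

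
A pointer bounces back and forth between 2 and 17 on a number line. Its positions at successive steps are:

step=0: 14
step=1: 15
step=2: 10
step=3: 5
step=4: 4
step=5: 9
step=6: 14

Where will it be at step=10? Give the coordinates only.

4

The value reflects between 2 and 17, moving 5 per step.
  step 7: 14 → 15
  step 8: 15 → 10
  step 9: 10 → 5
  step 10: 5 → 4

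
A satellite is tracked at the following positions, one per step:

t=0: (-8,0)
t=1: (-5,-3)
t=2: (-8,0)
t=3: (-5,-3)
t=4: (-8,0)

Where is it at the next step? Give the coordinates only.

(-5,-3)

Consecutive displacements (+3,-3), (-3,+3), (+3,-3), (-3,+3) scale by a factor of -1 each step.
step 5: (-8,0) + (+3,-3) → (-5,-3)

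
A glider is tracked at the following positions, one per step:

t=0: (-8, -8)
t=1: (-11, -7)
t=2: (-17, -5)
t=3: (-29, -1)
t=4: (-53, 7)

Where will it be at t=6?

Consecutive displacements (-3, +1), (-6, +2), (-12, +4), (-24, +8) scale by a factor of 2 each step.
step 5: (-53, 7) + (-48, +16) → (-101, 23)
step 6: (-101, 23) + (-96, +32) → (-197, 55)

(-197, 55)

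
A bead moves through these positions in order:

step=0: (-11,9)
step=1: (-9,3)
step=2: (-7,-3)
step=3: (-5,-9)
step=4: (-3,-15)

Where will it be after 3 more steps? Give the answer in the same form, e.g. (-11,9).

Each step adds (+2,-6) to the position.
step 5: (-3,-15) + (+2,-6) → (-1,-21)
step 6: (-1,-21) + (+2,-6) → (1,-27)
step 7: (1,-27) + (+2,-6) → (3,-33)

(3,-33)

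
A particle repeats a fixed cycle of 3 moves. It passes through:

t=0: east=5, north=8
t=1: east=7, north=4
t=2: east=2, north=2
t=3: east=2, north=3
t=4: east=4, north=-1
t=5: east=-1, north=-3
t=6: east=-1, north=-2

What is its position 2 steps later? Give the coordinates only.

east=-4, north=-8

The moves between consecutive positions are (+2, -4), (-5, -2), (+0, +1), (+2, -4), (-5, -2), (+0, +1); they repeat the 3-cycle [(+2, -4), (-5, -2), (+0, +1)].
step 7: apply (+2, -4) → east=1, north=-6
step 8: apply (-5, -2) → east=-4, north=-8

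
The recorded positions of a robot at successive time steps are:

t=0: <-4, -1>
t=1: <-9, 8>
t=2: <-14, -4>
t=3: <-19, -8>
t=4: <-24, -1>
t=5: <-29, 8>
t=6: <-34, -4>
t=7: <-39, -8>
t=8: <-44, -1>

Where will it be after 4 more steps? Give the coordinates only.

<-64, -1>

The first coordinate changes by -5 each step, so at step 12 it is -4 + 12·(-5) = -64.
The second coordinate repeats the cycle [-1, 8, -4, -8] with period 4; step 12 mod 4 = 0, giving -1.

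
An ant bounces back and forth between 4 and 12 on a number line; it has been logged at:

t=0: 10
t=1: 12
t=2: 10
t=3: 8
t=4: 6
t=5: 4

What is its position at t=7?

8

The value reflects between 4 and 12, moving 2 per step.
  step 6: 4 → 6
  step 7: 6 → 8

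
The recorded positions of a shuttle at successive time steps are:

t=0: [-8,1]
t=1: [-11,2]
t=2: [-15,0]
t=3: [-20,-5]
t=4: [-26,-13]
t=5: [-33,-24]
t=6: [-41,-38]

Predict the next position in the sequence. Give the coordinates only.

Taking differences between consecutive positions: [-3,+1], [-4,-2], [-5,-5], [-6,-8], [-7,-11], [-8,-14]. These grow by [-1,-3] each step.
step 7: [-41,-38] + [-9,-17] → [-50,-55]

[-50,-55]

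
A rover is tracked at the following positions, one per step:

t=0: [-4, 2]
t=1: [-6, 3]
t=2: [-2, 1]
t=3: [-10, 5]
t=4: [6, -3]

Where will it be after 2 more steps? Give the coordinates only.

Step-to-step displacements: [-2, +1], [+4, -2], [-8, +4], [+16, -8]; each is -2× the previous.
step 5: [6, -3] + [-32, +16] → [-26, 13]
step 6: [-26, 13] + [+64, -32] → [38, -19]

[38, -19]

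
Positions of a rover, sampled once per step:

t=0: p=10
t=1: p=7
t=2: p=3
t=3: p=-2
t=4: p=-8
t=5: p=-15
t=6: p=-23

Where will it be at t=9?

p=-53

Successive displacements: -3, -4, -5, -6, -7, -8 — each changes by -1.
step 7: -23 − 9 → p=-32
step 8: -32 − 10 → p=-42
step 9: -42 − 11 → p=-53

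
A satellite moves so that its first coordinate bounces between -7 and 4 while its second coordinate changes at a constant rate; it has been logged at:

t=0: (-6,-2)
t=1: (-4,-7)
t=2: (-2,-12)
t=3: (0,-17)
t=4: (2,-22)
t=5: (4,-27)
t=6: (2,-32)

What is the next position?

(0,-37)

The first coordinate travels 2 per step and bounces off the walls at -7 and 4.
  step 7: 2 → 0
The second coordinate changes by -5 each step: at step 7 it is -37.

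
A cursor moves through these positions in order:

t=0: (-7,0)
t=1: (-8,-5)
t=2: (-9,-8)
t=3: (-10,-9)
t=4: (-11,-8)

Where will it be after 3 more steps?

(-14,7)

Taking differences between consecutive positions: (-1,-5), (-1,-3), (-1,-1), (-1,+1). These grow by (+0,+2) each step.
step 5: (-11,-8) + (-1,+3) → (-12,-5)
step 6: (-12,-5) + (-1,+5) → (-13,0)
step 7: (-13,0) + (-1,+7) → (-14,7)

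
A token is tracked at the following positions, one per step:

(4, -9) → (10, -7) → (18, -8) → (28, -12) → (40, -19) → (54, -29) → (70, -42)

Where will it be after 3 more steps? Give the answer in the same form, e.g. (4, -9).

Successive displacements: (+6, +2), (+8, -1), (+10, -4), (+12, -7), (+14, -10), (+16, -13) — each changes by (+2, -3).
step 7: (70, -42) + (+18, -16) → (88, -58)
step 8: (88, -58) + (+20, -19) → (108, -77)
step 9: (108, -77) + (+22, -22) → (130, -99)

(130, -99)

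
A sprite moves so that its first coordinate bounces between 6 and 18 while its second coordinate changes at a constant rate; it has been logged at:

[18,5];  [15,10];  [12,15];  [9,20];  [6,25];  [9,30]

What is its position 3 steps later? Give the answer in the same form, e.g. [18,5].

The first coordinate reflects between 6 and 18, moving 3 per step.
  step 6: 9 → 12
  step 7: 12 → 15
  step 8: 15 → 18
The second coordinate changes by +5 each step: at step 8 it is 45.

[18,45]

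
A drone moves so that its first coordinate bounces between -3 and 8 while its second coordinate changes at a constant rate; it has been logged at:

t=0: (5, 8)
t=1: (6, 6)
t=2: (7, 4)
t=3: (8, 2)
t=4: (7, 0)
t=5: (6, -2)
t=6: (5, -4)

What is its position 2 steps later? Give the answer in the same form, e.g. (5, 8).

The first coordinate travels 1 per step and bounces off the walls at -3 and 8.
  step 7: 5 → 4
  step 8: 4 → 3
The second coordinate changes by -2 each step: at step 8 it is -8.

(3, -8)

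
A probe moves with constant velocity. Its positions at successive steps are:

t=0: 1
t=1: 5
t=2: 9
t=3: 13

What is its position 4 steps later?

Constant displacement of +4 per step.
step 4: 13 + 4 → 17
step 5: 17 + 4 → 21
step 6: 21 + 4 → 25
step 7: 25 + 4 → 29

29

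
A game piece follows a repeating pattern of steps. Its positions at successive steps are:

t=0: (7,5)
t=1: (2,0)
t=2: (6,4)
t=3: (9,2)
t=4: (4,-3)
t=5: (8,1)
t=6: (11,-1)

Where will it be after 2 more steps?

(10,-2)

Differencing gives (-5,-5), (+4,+4), (+3,-2), (-5,-5), (+4,+4), (+3,-2). This is the pattern (-5,-5), (+4,+4), (+3,-2) repeated.
step 7: apply (-5,-5) → (6,-6)
step 8: apply (+4,+4) → (10,-2)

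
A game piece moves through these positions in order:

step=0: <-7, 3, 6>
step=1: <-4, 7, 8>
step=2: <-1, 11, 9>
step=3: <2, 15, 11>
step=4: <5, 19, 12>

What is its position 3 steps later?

Step-to-step displacements: <+3, +4, +2>, <+3, +4, +1>, <+3, +4, +2>, <+3, +4, +1> — a repeating cycle of length 2.
step 5: apply <+3, +4, +2> → <8, 23, 14>
step 6: apply <+3, +4, +1> → <11, 27, 15>
step 7: apply <+3, +4, +2> → <14, 31, 17>

<14, 31, 17>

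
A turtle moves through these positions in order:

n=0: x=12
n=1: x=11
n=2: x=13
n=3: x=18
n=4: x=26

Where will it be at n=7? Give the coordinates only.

First differences are -1, +2, +5, +8; their common second difference is +3 (constant acceleration).
step 5: 26 + 11 → x=37
step 6: 37 + 14 → x=51
step 7: 51 + 17 → x=68

x=68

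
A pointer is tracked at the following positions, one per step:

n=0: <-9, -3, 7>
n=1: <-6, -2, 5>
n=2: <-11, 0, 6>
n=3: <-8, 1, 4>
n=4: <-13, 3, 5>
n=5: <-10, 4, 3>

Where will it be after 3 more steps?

<-17, 9, 3>

Step-to-step displacements: <+3, +1, -2>, <-5, +2, +1>, <+3, +1, -2>, <-5, +2, +1>, <+3, +1, -2> — a repeating cycle of length 2.
step 6: apply <-5, +2, +1> → <-15, 6, 4>
step 7: apply <+3, +1, -2> → <-12, 7, 2>
step 8: apply <-5, +2, +1> → <-17, 9, 3>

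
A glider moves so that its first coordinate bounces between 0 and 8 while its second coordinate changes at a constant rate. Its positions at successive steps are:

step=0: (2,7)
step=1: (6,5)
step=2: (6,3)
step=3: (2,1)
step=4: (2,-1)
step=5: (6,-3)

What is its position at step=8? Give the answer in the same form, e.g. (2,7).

The first coordinate travels 4 per step and bounces off the walls at 0 and 8.
  step 6: 6 → 6
  step 7: 6 → 2
  step 8: 2 → 2
The second coordinate changes by -2 each step: at step 8 it is -9.

(2,-9)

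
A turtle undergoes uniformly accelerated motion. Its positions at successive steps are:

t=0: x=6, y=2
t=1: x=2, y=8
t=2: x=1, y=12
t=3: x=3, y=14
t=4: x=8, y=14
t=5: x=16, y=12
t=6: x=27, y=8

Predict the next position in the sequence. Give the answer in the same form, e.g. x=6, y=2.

x=41, y=2

Taking differences between consecutive positions: (-4,+6), (-1,+4), (+2,+2), (+5,+0), (+8,-2), (+11,-4). These grow by (+3,-2) each step.
step 7: x=27, y=8 + (+14,-6) → x=41, y=2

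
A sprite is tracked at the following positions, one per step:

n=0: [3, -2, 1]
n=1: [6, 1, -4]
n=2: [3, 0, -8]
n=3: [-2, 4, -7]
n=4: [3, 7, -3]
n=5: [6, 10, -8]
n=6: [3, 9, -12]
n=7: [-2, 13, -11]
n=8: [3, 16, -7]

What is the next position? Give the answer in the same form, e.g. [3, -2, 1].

[6, 19, -12]

Step-to-step displacements: [+3, +3, -5], [-3, -1, -4], [-5, +4, +1], [+5, +3, +4], [+3, +3, -5], [-3, -1, -4], [-5, +4, +1], [+5, +3, +4] — a repeating cycle of length 4.
step 9: apply [+3, +3, -5] → [6, 19, -12]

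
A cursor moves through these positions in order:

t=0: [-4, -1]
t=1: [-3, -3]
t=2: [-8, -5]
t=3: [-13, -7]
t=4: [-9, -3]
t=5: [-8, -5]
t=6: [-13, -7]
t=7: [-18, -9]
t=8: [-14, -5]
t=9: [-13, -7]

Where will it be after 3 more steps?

[-19, -7]

The moves between consecutive positions are [+1, -2], [-5, -2], [-5, -2], [+4, +4], [+1, -2], [-5, -2], [-5, -2], [+4, +4], [+1, -2]; they repeat the 4-cycle [[+1, -2], [-5, -2], [-5, -2], [+4, +4]].
step 10: apply [-5, -2] → [-18, -9]
step 11: apply [-5, -2] → [-23, -11]
step 12: apply [+4, +4] → [-19, -7]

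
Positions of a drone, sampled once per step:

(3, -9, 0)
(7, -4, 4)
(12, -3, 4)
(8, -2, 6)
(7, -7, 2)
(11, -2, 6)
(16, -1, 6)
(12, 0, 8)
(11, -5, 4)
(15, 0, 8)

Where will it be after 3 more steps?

The moves between consecutive positions are (+4, +5, +4), (+5, +1, +0), (-4, +1, +2), (-1, -5, -4), (+4, +5, +4), (+5, +1, +0), (-4, +1, +2), (-1, -5, -4), (+4, +5, +4); they repeat the 4-cycle [(+4, +5, +4), (+5, +1, +0), (-4, +1, +2), (-1, -5, -4)].
step 10: apply (+5, +1, +0) → (20, 1, 8)
step 11: apply (-4, +1, +2) → (16, 2, 10)
step 12: apply (-1, -5, -4) → (15, -3, 6)

(15, -3, 6)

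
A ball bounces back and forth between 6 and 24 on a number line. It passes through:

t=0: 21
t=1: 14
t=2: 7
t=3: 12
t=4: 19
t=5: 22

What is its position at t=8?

11

The value travels 7 per step and bounces off the walls at 6 and 24.
  step 6: 22 → 15
  step 7: 15 → 8
  step 8: 8 → 11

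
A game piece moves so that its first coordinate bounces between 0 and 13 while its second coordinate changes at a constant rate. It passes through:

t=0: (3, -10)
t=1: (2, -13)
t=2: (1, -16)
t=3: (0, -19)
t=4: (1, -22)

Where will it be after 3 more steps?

The first coordinate reflects between 0 and 13, moving 1 per step.
  step 5: 1 → 2
  step 6: 2 → 3
  step 7: 3 → 4
The second coordinate changes by -3 each step: at step 7 it is -31.

(4, -31)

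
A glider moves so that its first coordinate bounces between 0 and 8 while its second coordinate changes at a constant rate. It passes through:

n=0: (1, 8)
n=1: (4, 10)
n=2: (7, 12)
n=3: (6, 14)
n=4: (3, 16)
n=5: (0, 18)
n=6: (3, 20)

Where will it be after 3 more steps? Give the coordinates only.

(4, 26)

The first coordinate travels 3 per step and bounces off the walls at 0 and 8.
  step 7: 3 → 6
  step 8: 6 → 7
  step 9: 7 → 4
The second coordinate changes by +2 each step: at step 9 it is 26.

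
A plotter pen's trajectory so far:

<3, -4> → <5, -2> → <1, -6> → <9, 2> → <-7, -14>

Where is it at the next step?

The jumps are <+2, +2>, <-4, -4>, <+8, +8>, <-16, -16> — a geometric progression with ratio -2.
step 5: <-7, -14> + <+32, +32> → <25, 18>

<25, 18>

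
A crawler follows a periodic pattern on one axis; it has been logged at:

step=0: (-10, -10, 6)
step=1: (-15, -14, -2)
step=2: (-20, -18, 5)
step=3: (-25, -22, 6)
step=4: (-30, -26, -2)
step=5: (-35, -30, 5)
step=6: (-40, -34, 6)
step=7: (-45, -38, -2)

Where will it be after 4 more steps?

(-65, -54, 5)

First: linear, -5 per step → -65 at step 11.
Second: linear, -4 per step → -54 at step 11.
Third: cycles through 6, -2, 5 every 3 steps. Step 11 lands at position 2 of the cycle → 5.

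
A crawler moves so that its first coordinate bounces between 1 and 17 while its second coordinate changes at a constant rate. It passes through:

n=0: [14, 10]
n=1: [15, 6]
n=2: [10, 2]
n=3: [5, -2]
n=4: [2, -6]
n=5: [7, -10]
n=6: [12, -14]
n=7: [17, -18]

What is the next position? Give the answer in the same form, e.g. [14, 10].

The first coordinate reflects between 1 and 17, moving 5 per step.
  step 8: 17 → 12
The second coordinate changes by -4 each step: at step 8 it is -22.

[12, -22]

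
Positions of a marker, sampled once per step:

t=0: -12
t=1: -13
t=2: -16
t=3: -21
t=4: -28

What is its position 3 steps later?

First differences are -1, -3, -5, -7; their common second difference is -2 (constant acceleration).
step 5: -28 − 9 → -37
step 6: -37 − 11 → -48
step 7: -48 − 13 → -61

-61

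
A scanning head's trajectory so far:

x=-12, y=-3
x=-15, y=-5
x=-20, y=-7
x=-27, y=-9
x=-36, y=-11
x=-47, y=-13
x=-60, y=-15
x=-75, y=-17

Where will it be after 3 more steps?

Successive displacements: (-3,-2), (-5,-2), (-7,-2), (-9,-2), (-11,-2), (-13,-2), (-15,-2) — each changes by (-2,+0).
step 8: x=-75, y=-17 + (-17,-2) → x=-92, y=-19
step 9: x=-92, y=-19 + (-19,-2) → x=-111, y=-21
step 10: x=-111, y=-21 + (-21,-2) → x=-132, y=-23

x=-132, y=-23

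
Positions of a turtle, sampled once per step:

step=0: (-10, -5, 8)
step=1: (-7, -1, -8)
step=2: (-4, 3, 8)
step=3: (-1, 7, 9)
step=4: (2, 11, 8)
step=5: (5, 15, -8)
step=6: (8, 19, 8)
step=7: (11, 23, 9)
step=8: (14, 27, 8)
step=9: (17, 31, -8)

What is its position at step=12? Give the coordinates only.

(26, 43, 8)

First: linear, +3 per step → 26 at step 12.
Second: linear, +4 per step → 43 at step 12.
Third: cycles through 8, -8, 8, 9 every 4 steps. Step 12 lands at position 0 of the cycle → 8.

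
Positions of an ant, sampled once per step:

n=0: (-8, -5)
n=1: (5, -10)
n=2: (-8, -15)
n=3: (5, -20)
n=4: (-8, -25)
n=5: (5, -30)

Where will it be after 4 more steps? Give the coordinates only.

(5, -50)

First: cycles through -8, 5 every 2 steps. Step 9 lands at position 1 of the cycle → 5.
Second: linear, -5 per step → -50 at step 9.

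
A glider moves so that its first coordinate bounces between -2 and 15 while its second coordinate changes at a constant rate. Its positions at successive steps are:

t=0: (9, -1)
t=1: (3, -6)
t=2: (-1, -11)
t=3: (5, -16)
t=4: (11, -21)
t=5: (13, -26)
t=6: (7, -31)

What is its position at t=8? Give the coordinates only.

(1, -41)

The first coordinate reflects between -2 and 15, moving 6 per step.
  step 7: 7 → 1
  step 8: 1 → 1
The second coordinate changes by -5 each step: at step 8 it is -41.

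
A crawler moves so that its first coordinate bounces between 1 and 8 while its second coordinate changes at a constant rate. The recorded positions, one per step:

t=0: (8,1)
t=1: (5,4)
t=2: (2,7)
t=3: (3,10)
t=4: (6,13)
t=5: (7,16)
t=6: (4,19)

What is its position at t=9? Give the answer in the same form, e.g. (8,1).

(7,28)

The first coordinate travels 3 per step and bounces off the walls at 1 and 8.
  step 7: 4 → 1
  step 8: 1 → 4
  step 9: 4 → 7
The second coordinate changes by +3 each step: at step 9 it is 28.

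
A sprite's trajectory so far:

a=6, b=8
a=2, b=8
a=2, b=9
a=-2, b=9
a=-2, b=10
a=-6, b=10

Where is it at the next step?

Step-to-step displacements: (-4,+0), (+0,+1), (-4,+0), (+0,+1), (-4,+0) — a repeating cycle of length 2.
step 6: apply (+0,+1) → a=-6, b=11

a=-6, b=11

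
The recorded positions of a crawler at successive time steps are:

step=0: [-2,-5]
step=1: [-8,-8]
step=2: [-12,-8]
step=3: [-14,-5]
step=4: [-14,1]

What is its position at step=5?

Taking differences between consecutive positions: [-6,-3], [-4,+0], [-2,+3], [+0,+6]. These grow by [+2,+3] each step.
step 5: [-14,1] + [+2,+9] → [-12,10]

[-12,10]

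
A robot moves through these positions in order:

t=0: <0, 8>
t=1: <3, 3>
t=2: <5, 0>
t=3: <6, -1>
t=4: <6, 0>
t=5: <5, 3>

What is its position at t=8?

<-4, 24>

Successive displacements: <+3, -5>, <+2, -3>, <+1, -1>, <+0, +1>, <-1, +3> — each changes by <-1, +2>.
step 6: <5, 3> + <-2, +5> → <3, 8>
step 7: <3, 8> + <-3, +7> → <0, 15>
step 8: <0, 15> + <-4, +9> → <-4, 24>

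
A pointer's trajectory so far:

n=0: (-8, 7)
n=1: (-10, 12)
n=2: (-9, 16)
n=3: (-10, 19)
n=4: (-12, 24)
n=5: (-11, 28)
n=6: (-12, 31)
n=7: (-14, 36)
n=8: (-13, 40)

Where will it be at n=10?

The moves between consecutive positions are (-2, +5), (+1, +4), (-1, +3), (-2, +5), (+1, +4), (-1, +3), (-2, +5), (+1, +4); they repeat the 3-cycle [(-2, +5), (+1, +4), (-1, +3)].
step 9: apply (-1, +3) → (-14, 43)
step 10: apply (-2, +5) → (-16, 48)

(-16, 48)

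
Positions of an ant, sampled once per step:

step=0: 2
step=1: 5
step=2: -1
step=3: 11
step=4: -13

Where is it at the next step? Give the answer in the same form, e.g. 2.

Step-to-step displacements: +3, -6, +12, -24; each is -2× the previous.
step 5: -13 + 48 → 35

35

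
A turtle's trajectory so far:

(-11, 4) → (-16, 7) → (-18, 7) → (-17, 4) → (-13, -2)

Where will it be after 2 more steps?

(4, -23)

First differences are (-5, +3), (-2, +0), (+1, -3), (+4, -6); their common second difference is (+3, -3) (constant acceleration).
step 5: (-13, -2) + (+7, -9) → (-6, -11)
step 6: (-6, -11) + (+10, -12) → (4, -23)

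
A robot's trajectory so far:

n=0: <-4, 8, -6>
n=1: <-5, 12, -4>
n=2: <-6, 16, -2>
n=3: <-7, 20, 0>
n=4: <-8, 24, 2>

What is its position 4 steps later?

The position changes by <-1, +4, +2> every step.
step 5: <-8, 24, 2> + <-1, +4, +2> → <-9, 28, 4>
step 6: <-9, 28, 4> + <-1, +4, +2> → <-10, 32, 6>
step 7: <-10, 32, 6> + <-1, +4, +2> → <-11, 36, 8>
step 8: <-11, 36, 8> + <-1, +4, +2> → <-12, 40, 10>

<-12, 40, 10>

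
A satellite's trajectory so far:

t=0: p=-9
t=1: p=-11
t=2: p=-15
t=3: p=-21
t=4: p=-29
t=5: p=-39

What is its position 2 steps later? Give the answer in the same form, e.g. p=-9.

Taking differences between consecutive positions: -2, -4, -6, -8, -10. These grow by -2 each step.
step 6: -39 − 12 → p=-51
step 7: -51 − 14 → p=-65

p=-65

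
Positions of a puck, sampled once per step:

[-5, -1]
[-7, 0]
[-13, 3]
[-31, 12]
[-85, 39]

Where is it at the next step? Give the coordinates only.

Consecutive displacements [-2, +1], [-6, +3], [-18, +9], [-54, +27] scale by a factor of 3 each step.
step 5: [-85, 39] + [-162, +81] → [-247, 120]

[-247, 120]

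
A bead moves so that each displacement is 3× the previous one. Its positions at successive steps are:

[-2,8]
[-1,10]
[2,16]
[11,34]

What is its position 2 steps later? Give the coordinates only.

Consecutive displacements [+1,+2], [+3,+6], [+9,+18] scale by a factor of 3 each step.
step 4: [11,34] + [+27,+54] → [38,88]
step 5: [38,88] + [+81,+162] → [119,250]

[119,250]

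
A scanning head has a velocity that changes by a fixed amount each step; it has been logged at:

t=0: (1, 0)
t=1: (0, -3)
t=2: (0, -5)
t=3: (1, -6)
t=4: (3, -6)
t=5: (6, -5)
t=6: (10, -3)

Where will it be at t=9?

Successive displacements: (-1, -3), (+0, -2), (+1, -1), (+2, +0), (+3, +1), (+4, +2) — each changes by (+1, +1).
step 7: (10, -3) + (+5, +3) → (15, 0)
step 8: (15, 0) + (+6, +4) → (21, 4)
step 9: (21, 4) + (+7, +5) → (28, 9)

(28, 9)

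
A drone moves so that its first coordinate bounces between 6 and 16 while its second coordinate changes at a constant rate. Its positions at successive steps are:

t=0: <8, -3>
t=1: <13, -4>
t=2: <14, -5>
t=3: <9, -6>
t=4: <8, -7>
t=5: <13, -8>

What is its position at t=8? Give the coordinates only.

The first coordinate travels 5 per step and bounces off the walls at 6 and 16.
  step 6: 13 → 14
  step 7: 14 → 9
  step 8: 9 → 8
The second coordinate changes by -1 each step: at step 8 it is -11.

<8, -11>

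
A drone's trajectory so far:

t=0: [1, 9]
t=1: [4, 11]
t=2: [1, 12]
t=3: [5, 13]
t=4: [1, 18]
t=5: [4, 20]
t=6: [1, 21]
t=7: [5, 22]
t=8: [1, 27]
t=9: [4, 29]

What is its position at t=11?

[5, 31]

Differencing gives [+3, +2], [-3, +1], [+4, +1], [-4, +5], [+3, +2], [-3, +1], [+4, +1], [-4, +5], [+3, +2]. This is the pattern [+3, +2], [-3, +1], [+4, +1], [-4, +5] repeated.
step 10: apply [-3, +1] → [1, 30]
step 11: apply [+4, +1] → [5, 31]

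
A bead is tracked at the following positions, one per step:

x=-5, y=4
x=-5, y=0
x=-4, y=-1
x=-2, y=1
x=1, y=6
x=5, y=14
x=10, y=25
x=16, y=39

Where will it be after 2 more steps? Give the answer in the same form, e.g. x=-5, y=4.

Taking differences between consecutive positions: (+0, -4), (+1, -1), (+2, +2), (+3, +5), (+4, +8), (+5, +11), (+6, +14). These grow by (+1, +3) each step.
step 8: x=16, y=39 + (+7, +17) → x=23, y=56
step 9: x=23, y=56 + (+8, +20) → x=31, y=76

x=31, y=76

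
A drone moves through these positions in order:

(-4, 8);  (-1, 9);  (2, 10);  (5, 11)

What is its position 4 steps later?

Constant displacement of (+3, +1) per step.
step 4: (5, 11) + (+3, +1) → (8, 12)
step 5: (8, 12) + (+3, +1) → (11, 13)
step 6: (11, 13) + (+3, +1) → (14, 14)
step 7: (14, 14) + (+3, +1) → (17, 15)

(17, 15)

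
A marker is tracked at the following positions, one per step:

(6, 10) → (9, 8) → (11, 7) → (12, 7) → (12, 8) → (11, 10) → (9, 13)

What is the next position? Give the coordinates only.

(6, 17)

Taking differences between consecutive positions: (+3, -2), (+2, -1), (+1, +0), (+0, +1), (-1, +2), (-2, +3). These grow by (-1, +1) each step.
step 7: (9, 13) + (-3, +4) → (6, 17)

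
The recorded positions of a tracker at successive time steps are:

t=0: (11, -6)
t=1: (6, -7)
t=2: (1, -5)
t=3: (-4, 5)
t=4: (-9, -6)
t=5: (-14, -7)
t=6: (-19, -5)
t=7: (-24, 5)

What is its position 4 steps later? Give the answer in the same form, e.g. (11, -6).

First: linear, -5 per step → -44 at step 11.
Second: cycles through -6, -7, -5, 5 every 4 steps. Step 11 lands at position 3 of the cycle → 5.

(-44, 5)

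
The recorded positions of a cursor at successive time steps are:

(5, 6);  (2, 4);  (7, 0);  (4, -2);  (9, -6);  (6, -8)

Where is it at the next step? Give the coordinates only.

Differencing gives (-3, -2), (+5, -4), (-3, -2), (+5, -4), (-3, -2). This is the pattern (-3, -2), (+5, -4) repeated.
step 6: apply (+5, -4) → (11, -12)

(11, -12)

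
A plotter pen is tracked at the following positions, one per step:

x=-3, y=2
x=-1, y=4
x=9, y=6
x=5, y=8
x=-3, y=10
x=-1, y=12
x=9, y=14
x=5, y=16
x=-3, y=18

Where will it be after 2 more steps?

The x coordinate repeats the cycle [-3, -1, 9, 5] with period 4; step 10 mod 4 = 2, giving 9.
The y coordinate changes by +2 each step, so at step 10 it is 2 + 10·(2) = 22.

x=9, y=22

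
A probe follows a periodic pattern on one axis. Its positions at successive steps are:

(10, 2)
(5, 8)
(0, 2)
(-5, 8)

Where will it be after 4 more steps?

First: linear, -5 per step → -25 at step 7.
Second: cycles through 2, 8 every 2 steps. Step 7 lands at position 1 of the cycle → 8.

(-25, 8)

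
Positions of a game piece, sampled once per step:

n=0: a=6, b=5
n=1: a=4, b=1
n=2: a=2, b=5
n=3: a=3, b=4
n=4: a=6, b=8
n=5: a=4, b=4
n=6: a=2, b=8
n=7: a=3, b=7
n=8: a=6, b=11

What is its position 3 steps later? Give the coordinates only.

a=3, b=10

Differencing gives (-2, -4), (-2, +4), (+1, -1), (+3, +4), (-2, -4), (-2, +4), (+1, -1), (+3, +4). This is the pattern (-2, -4), (-2, +4), (+1, -1), (+3, +4) repeated.
step 9: apply (-2, -4) → a=4, b=7
step 10: apply (-2, +4) → a=2, b=11
step 11: apply (+1, -1) → a=3, b=10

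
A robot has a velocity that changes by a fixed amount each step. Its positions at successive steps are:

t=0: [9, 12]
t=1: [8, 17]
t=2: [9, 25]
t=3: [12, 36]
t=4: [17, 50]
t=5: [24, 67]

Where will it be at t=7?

First differences are [-1, +5], [+1, +8], [+3, +11], [+5, +14], [+7, +17]; their common second difference is [+2, +3] (constant acceleration).
step 6: [24, 67] + [+9, +20] → [33, 87]
step 7: [33, 87] + [+11, +23] → [44, 110]

[44, 110]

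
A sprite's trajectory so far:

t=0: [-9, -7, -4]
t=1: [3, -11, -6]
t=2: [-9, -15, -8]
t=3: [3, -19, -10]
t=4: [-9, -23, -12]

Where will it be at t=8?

[-9, -39, -20]

First: cycles through -9, 3 every 2 steps. Step 8 lands at position 0 of the cycle → -9.
Second: linear, -4 per step → -39 at step 8.
Third: linear, -2 per step → -20 at step 8.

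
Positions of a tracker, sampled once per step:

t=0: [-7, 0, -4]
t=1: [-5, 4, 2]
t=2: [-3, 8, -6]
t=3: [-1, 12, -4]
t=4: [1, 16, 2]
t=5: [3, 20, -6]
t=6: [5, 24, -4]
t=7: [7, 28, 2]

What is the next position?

First: linear, +2 per step → 9 at step 8.
Second: linear, +4 per step → 32 at step 8.
Third: cycles through -4, 2, -6 every 3 steps. Step 8 lands at position 2 of the cycle → -6.

[9, 32, -6]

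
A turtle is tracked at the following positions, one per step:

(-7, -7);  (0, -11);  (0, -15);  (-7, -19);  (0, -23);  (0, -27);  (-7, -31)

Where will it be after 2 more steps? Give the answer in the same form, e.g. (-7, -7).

First: cycles through -7, 0, 0 every 3 steps. Step 8 lands at position 2 of the cycle → 0.
Second: linear, -4 per step → -39 at step 8.

(0, -39)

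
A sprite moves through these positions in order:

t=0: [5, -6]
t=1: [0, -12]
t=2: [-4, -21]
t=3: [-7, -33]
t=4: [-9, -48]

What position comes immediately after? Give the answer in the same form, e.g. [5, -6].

Successive displacements: [-5, -6], [-4, -9], [-3, -12], [-2, -15] — each changes by [+1, -3].
step 5: [-9, -48] + [-1, -18] → [-10, -66]

[-10, -66]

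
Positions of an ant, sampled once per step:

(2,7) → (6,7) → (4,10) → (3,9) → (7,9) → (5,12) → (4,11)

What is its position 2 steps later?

(6,14)

The moves between consecutive positions are (+4,+0), (-2,+3), (-1,-1), (+4,+0), (-2,+3), (-1,-1); they repeat the 3-cycle [(+4,+0), (-2,+3), (-1,-1)].
step 7: apply (+4,+0) → (8,11)
step 8: apply (-2,+3) → (6,14)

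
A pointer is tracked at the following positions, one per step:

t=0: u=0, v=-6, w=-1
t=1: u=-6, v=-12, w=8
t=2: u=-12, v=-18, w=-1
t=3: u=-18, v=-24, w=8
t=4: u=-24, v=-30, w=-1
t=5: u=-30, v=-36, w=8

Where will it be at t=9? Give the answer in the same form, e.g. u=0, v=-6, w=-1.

U: linear, -6 per step → -54 at step 9.
V: linear, -6 per step → -60 at step 9.
W: cycles through -1, 8 every 2 steps. Step 9 lands at position 1 of the cycle → 8.

u=-54, v=-60, w=8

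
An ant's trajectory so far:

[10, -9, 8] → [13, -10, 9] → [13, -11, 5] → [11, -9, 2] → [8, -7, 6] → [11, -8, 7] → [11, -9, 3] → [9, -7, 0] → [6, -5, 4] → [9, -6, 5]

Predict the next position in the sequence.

The moves between consecutive positions are [+3, -1, +1], [+0, -1, -4], [-2, +2, -3], [-3, +2, +4], [+3, -1, +1], [+0, -1, -4], [-2, +2, -3], [-3, +2, +4], [+3, -1, +1]; they repeat the 4-cycle [[+3, -1, +1], [+0, -1, -4], [-2, +2, -3], [-3, +2, +4]].
step 10: apply [+0, -1, -4] → [9, -7, 1]

[9, -7, 1]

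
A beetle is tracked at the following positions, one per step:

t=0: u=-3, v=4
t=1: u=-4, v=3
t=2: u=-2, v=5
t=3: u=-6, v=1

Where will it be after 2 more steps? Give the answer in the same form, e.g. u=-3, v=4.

u=-14, v=-7

The jumps are (-1,-1), (+2,+2), (-4,-4) — a geometric progression with ratio -2.
step 4: u=-6, v=1 + (+8,+8) → u=2, v=9
step 5: u=2, v=9 + (-16,-16) → u=-14, v=-7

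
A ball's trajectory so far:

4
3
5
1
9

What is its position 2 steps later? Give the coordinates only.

25

Step-to-step displacements: -1, +2, -4, +8; each is -2× the previous.
step 5: 9 − 16 → -7
step 6: -7 + 32 → 25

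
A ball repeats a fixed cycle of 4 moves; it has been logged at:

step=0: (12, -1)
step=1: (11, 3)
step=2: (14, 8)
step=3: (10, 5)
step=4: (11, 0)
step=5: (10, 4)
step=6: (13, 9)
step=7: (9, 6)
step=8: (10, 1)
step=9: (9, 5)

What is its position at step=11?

(8, 7)

Step-to-step displacements: (-1, +4), (+3, +5), (-4, -3), (+1, -5), (-1, +4), (+3, +5), (-4, -3), (+1, -5), (-1, +4) — a repeating cycle of length 4.
step 10: apply (+3, +5) → (12, 10)
step 11: apply (-4, -3) → (8, 7)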